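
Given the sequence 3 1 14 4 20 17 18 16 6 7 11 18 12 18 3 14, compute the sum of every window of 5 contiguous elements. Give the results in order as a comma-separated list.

[3, 1, 14, 4, 20] → sum 42
[1, 14, 4, 20, 17] → sum 56
[14, 4, 20, 17, 18] → sum 73
[4, 20, 17, 18, 16] → sum 75
[20, 17, 18, 16, 6] → sum 77
[17, 18, 16, 6, 7] → sum 64
[18, 16, 6, 7, 11] → sum 58
[16, 6, 7, 11, 18] → sum 58
[6, 7, 11, 18, 12] → sum 54
[7, 11, 18, 12, 18] → sum 66
[11, 18, 12, 18, 3] → sum 62
[18, 12, 18, 3, 14] → sum 65

42, 56, 73, 75, 77, 64, 58, 58, 54, 66, 62, 65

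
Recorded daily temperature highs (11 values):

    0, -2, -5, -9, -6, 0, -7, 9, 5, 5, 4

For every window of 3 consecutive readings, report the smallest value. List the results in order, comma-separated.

Sliding a size-3 window across the 11 values:
0 -2 -5 → min -5
-2 -5 -9 → min -9
-5 -9 -6 → min -9
-9 -6 0 → min -9
-6 0 -7 → min -7
0 -7 9 → min -7
-7 9 5 → min -7
9 5 5 → min 5
5 5 4 → min 4

-5, -9, -9, -9, -7, -7, -7, 5, 4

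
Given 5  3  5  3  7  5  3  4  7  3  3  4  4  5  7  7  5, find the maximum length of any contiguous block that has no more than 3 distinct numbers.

7

Extend right; when distinct count exceeds 3, shrink from the left:
[5] 1 distinct, len 1
[5, 3] 2 distinct, len 2
[5, 3, 5] 2 distinct, len 3
[5, 3, 5, 3] 2 distinct, len 4
[5, 3, 5, 3, 7] 3 distinct, len 5
[5, 3, 5, 3, 7, 5] 3 distinct, len 6
[5, 3, 5, 3, 7, 5, 3] 3 distinct, len 7
[5, 3, 4] 3 distinct, len 3
[3, 4, 7] 3 distinct, len 3
[3, 4, 7, 3] 3 distinct, len 4
[3, 4, 7, 3, 3] 3 distinct, len 5
[3, 4, 7, 3, 3, 4] 3 distinct, len 6
[3, 4, 7, 3, 3, 4, 4] 3 distinct, len 7
[3, 3, 4, 4, 5] 3 distinct, len 5
[4, 4, 5, 7] 3 distinct, len 4
[4, 4, 5, 7, 7] 3 distinct, len 5
[4, 4, 5, 7, 7, 5] 3 distinct, len 6
Longest length with ≤3 distinct: 7.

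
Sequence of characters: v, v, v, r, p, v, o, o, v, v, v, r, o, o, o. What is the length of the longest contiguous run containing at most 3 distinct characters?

[v] 1 distinct, len 1
[v, v] 1 distinct, len 2
[v, v, v] 1 distinct, len 3
[v, v, v, r] 2 distinct, len 4
[v, v, v, r, p] 3 distinct, len 5
[v, v, v, r, p, v] 3 distinct, len 6
[p, v, o] 3 distinct, len 3
[p, v, o, o] 3 distinct, len 4
[p, v, o, o, v] 3 distinct, len 5
[p, v, o, o, v, v] 3 distinct, len 6
[p, v, o, o, v, v, v] 3 distinct, len 7
[v, o, o, v, v, v, r] 3 distinct, len 7
[v, o, o, v, v, v, r, o] 3 distinct, len 8
[v, o, o, v, v, v, r, o, o] 3 distinct, len 9
[v, o, o, v, v, v, r, o, o, o] 3 distinct, len 10
Longest length with ≤3 distinct: 10.

10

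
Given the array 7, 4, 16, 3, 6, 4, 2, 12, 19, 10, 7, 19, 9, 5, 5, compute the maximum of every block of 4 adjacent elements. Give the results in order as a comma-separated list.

(7, 4, 16, 3) → max 16
(4, 16, 3, 6) → max 16
(16, 3, 6, 4) → max 16
(3, 6, 4, 2) → max 6
(6, 4, 2, 12) → max 12
(4, 2, 12, 19) → max 19
(2, 12, 19, 10) → max 19
(12, 19, 10, 7) → max 19
(19, 10, 7, 19) → max 19
(10, 7, 19, 9) → max 19
(7, 19, 9, 5) → max 19
(19, 9, 5, 5) → max 19

16, 16, 16, 6, 12, 19, 19, 19, 19, 19, 19, 19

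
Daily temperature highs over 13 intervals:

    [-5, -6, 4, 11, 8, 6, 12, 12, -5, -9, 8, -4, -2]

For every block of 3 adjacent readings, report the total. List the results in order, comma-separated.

[-5, -6, 4] → sum -7
[-6, 4, 11] → sum 9
[4, 11, 8] → sum 23
[11, 8, 6] → sum 25
[8, 6, 12] → sum 26
[6, 12, 12] → sum 30
[12, 12, -5] → sum 19
[12, -5, -9] → sum -2
[-5, -9, 8] → sum -6
[-9, 8, -4] → sum -5
[8, -4, -2] → sum 2

-7, 9, 23, 25, 26, 30, 19, -2, -6, -5, 2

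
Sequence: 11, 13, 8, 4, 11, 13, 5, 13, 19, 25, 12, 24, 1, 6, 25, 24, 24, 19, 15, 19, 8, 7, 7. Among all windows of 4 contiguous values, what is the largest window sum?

92

Window sums for each of the 20 positions:
[11, 13, 8, 4] → sum 36
[13, 8, 4, 11] → sum 36
[8, 4, 11, 13] → sum 36
[4, 11, 13, 5] → sum 33
[11, 13, 5, 13] → sum 42
[13, 5, 13, 19] → sum 50
[5, 13, 19, 25] → sum 62
[13, 19, 25, 12] → sum 69
[19, 25, 12, 24] → sum 80
[25, 12, 24, 1] → sum 62
[12, 24, 1, 6] → sum 43
[24, 1, 6, 25] → sum 56
[1, 6, 25, 24] → sum 56
[6, 25, 24, 24] → sum 79
[25, 24, 24, 19] → sum 92
[24, 24, 19, 15] → sum 82
[24, 19, 15, 19] → sum 77
[19, 15, 19, 8] → sum 61
[15, 19, 8, 7] → sum 49
[19, 8, 7, 7] → sum 41
Largest of these is 92.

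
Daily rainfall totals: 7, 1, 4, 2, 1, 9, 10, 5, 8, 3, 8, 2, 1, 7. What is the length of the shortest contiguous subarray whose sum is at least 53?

9

add 7: running sum 7 < 53
add 1: running sum 8 < 53
add 4: running sum 12 < 53
add 2: running sum 14 < 53
add 1: running sum 15 < 53
add 9: running sum 24 < 53
add 10: running sum 34 < 53
add 5: running sum 39 < 53
add 8: running sum 47 < 53
add 3: running sum 50 < 53
end 10: [7, 1, 4, 2, 1, 9, 10, 5, 8, 3, 8] sum 58, len 11
end 11: [1, 4, 2, 1, 9, 10, 5, 8, 3, 8, 2] sum 53, len 11
end 12: [4, 2, 1, 9, 10, 5, 8, 3, 8, 2, 1] sum 53, len 11
end 13: [9, 10, 5, 8, 3, 8, 2, 1, 7] sum 53, len 9
Shortest qualifying length: 9.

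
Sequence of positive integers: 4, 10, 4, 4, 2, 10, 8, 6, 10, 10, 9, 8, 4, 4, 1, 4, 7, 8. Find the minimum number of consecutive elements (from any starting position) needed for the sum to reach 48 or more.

6

add 4: running sum 4 < 48
add 10: running sum 14 < 48
add 4: running sum 18 < 48
add 4: running sum 22 < 48
add 2: running sum 24 < 48
add 10: running sum 34 < 48
add 8: running sum 42 < 48
end 7: [4, 10, 4, 4, 2, 10, 8, 6] sum 48, len 8
end 8: [10, 4, 4, 2, 10, 8, 6, 10] sum 54, len 8
end 9: [4, 2, 10, 8, 6, 10, 10] sum 50, len 7
end 10: [10, 8, 6, 10, 10, 9] sum 53, len 6
end 11: [8, 6, 10, 10, 9, 8] sum 51, len 6
end 12: [8, 6, 10, 10, 9, 8, 4] sum 55, len 7
end 13: [6, 10, 10, 9, 8, 4, 4] sum 51, len 7
end 14: [6, 10, 10, 9, 8, 4, 4, 1] sum 52, len 8
end 15: [10, 10, 9, 8, 4, 4, 1, 4] sum 50, len 8
end 16: [10, 10, 9, 8, 4, 4, 1, 4, 7] sum 57, len 9
end 17: [10, 9, 8, 4, 4, 1, 4, 7, 8] sum 55, len 9
Shortest qualifying length: 6.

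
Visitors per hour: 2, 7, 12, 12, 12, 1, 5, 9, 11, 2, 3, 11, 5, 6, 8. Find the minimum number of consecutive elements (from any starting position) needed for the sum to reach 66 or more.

Extend right; whenever the sum reaches 66, record the length and shrink from the left:
add 2: running sum 2 < 66
add 7: running sum 9 < 66
add 12: running sum 21 < 66
add 12: running sum 33 < 66
add 12: running sum 45 < 66
add 1: running sum 46 < 66
add 5: running sum 51 < 66
add 9: running sum 60 < 66
end 8: [7, 12, 12, 12, 1, 5, 9, 11] sum 69, len 8
end 9: [7, 12, 12, 12, 1, 5, 9, 11, 2] sum 71, len 9
end 10: [12, 12, 12, 1, 5, 9, 11, 2, 3] sum 67, len 9
end 11: [12, 12, 1, 5, 9, 11, 2, 3, 11] sum 66, len 9
end 12: [12, 12, 1, 5, 9, 11, 2, 3, 11, 5] sum 71, len 10
end 13: [12, 12, 1, 5, 9, 11, 2, 3, 11, 5, 6] sum 77, len 11
end 14: [12, 1, 5, 9, 11, 2, 3, 11, 5, 6, 8] sum 73, len 11
Shortest qualifying length: 8.

8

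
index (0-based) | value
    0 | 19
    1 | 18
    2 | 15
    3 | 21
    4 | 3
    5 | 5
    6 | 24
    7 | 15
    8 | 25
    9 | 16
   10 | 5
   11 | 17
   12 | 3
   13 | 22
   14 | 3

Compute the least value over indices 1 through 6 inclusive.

Elements at indices 1..6: 18, 15, 21, 3, 5, 24
min(18, 15, 21, 3, 5, 24) = 3

3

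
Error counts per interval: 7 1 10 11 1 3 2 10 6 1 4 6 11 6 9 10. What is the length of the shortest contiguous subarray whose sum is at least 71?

12

add 7: running sum 7 < 71
add 1: running sum 8 < 71
add 10: running sum 18 < 71
add 11: running sum 29 < 71
add 1: running sum 30 < 71
add 3: running sum 33 < 71
add 2: running sum 35 < 71
add 10: running sum 45 < 71
add 6: running sum 51 < 71
add 1: running sum 52 < 71
add 4: running sum 56 < 71
add 6: running sum 62 < 71
end 12: [7, 1, 10, 11, 1, 3, 2, 10, 6, 1, 4, 6, 11] sum 73, len 13
end 13: [10, 11, 1, 3, 2, 10, 6, 1, 4, 6, 11, 6] sum 71, len 12
end 14: [10, 11, 1, 3, 2, 10, 6, 1, 4, 6, 11, 6, 9] sum 80, len 13
end 15: [11, 1, 3, 2, 10, 6, 1, 4, 6, 11, 6, 9, 10] sum 80, len 13
Shortest qualifying length: 12.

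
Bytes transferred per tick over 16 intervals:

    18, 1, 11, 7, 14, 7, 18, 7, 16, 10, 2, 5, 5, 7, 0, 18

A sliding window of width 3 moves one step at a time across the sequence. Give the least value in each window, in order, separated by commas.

1, 1, 7, 7, 7, 7, 7, 7, 2, 2, 2, 5, 0, 0

[18, 1, 11] → min 1
[1, 11, 7] → min 1
[11, 7, 14] → min 7
[7, 14, 7] → min 7
[14, 7, 18] → min 7
[7, 18, 7] → min 7
[18, 7, 16] → min 7
[7, 16, 10] → min 7
[16, 10, 2] → min 2
[10, 2, 5] → min 2
[2, 5, 5] → min 2
[5, 5, 7] → min 5
[5, 7, 0] → min 0
[7, 0, 18] → min 0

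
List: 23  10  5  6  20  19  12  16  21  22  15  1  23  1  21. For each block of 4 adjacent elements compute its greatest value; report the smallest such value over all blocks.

[23, 10, 5, 6] → max 23
[10, 5, 6, 20] → max 20
[5, 6, 20, 19] → max 20
[6, 20, 19, 12] → max 20
[20, 19, 12, 16] → max 20
[19, 12, 16, 21] → max 21
[12, 16, 21, 22] → max 22
[16, 21, 22, 15] → max 22
[21, 22, 15, 1] → max 22
[22, 15, 1, 23] → max 23
[15, 1, 23, 1] → max 23
[1, 23, 1, 21] → max 23
Smallest of these is 20.

20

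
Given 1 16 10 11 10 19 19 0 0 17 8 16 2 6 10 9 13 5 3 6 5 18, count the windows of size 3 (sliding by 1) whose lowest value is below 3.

1 16 10 → min 1  < 3 ✓
16 10 11 → min 10
10 11 10 → min 10
11 10 19 → min 10
10 19 19 → min 10
19 19 0 → min 0  < 3 ✓
19 0 0 → min 0  < 3 ✓
0 0 17 → min 0  < 3 ✓
0 17 8 → min 0  < 3 ✓
17 8 16 → min 8
8 16 2 → min 2  < 3 ✓
16 2 6 → min 2  < 3 ✓
2 6 10 → min 2  < 3 ✓
6 10 9 → min 6
10 9 13 → min 9
9 13 5 → min 5
13 5 3 → min 3
5 3 6 → min 3
3 6 5 → min 3
6 5 18 → min 5
8 windows satisfy the condition.

8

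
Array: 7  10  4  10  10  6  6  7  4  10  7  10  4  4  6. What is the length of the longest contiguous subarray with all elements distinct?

4

[7] len 1
[7, 10] len 2
[7, 10, 4] len 3
[4, 10] len 2
[10] len 1
[10, 6] len 2
[6] len 1
[6, 7] len 2
[6, 7, 4] len 3
[6, 7, 4, 10] len 4
[4, 10, 7] len 3
[7, 10] len 2
[7, 10, 4] len 3
[4] len 1
[4, 6] len 2
Longest all-distinct length: 4.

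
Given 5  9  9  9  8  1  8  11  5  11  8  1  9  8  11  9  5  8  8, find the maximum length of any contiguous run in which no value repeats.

add 5: [5] len 1
add 9: [5, 9] len 2
add 9 (repeat 9, move left end past it): [9] len 1
add 9 (repeat 9, move left end past it): [9] len 1
add 8: [9, 8] len 2
add 1: [9, 8, 1] len 3
add 8 (repeat 8, move left end past it): [1, 8] len 2
add 11: [1, 8, 11] len 3
add 5: [1, 8, 11, 5] len 4
add 11 (repeat 11, move left end past it): [5, 11] len 2
add 8: [5, 11, 8] len 3
add 1: [5, 11, 8, 1] len 4
add 9: [5, 11, 8, 1, 9] len 5
add 8 (repeat 8, move left end past it): [1, 9, 8] len 3
add 11: [1, 9, 8, 11] len 4
add 9 (repeat 9, move left end past it): [8, 11, 9] len 3
add 5: [8, 11, 9, 5] len 4
add 8 (repeat 8, move left end past it): [11, 9, 5, 8] len 4
add 8 (repeat 8, move left end past it): [8] len 1
Longest all-distinct length: 5.

5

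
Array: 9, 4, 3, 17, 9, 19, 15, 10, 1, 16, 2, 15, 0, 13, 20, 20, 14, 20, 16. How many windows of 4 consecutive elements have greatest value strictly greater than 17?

9

[9, 4, 3, 17] → max 17
[4, 3, 17, 9] → max 17
[3, 17, 9, 19] → max 19  > 17 ✓
[17, 9, 19, 15] → max 19  > 17 ✓
[9, 19, 15, 10] → max 19  > 17 ✓
[19, 15, 10, 1] → max 19  > 17 ✓
[15, 10, 1, 16] → max 16
[10, 1, 16, 2] → max 16
[1, 16, 2, 15] → max 16
[16, 2, 15, 0] → max 16
[2, 15, 0, 13] → max 15
[15, 0, 13, 20] → max 20  > 17 ✓
[0, 13, 20, 20] → max 20  > 17 ✓
[13, 20, 20, 14] → max 20  > 17 ✓
[20, 20, 14, 20] → max 20  > 17 ✓
[20, 14, 20, 16] → max 20  > 17 ✓
9 windows satisfy the condition.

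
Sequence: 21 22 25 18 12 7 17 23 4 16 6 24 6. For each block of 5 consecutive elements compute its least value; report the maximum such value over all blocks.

Each size-5 window and its min:
[21, 22, 25, 18, 12] → min 12
[22, 25, 18, 12, 7] → min 7
[25, 18, 12, 7, 17] → min 7
[18, 12, 7, 17, 23] → min 7
[12, 7, 17, 23, 4] → min 4
[7, 17, 23, 4, 16] → min 4
[17, 23, 4, 16, 6] → min 4
[23, 4, 16, 6, 24] → min 4
[4, 16, 6, 24, 6] → min 4
Maximum of these is 12.

12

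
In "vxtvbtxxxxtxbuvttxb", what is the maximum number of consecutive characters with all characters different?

5

add v: [v] len 1
add x: [v, x] len 2
add t: [v, x, t] len 3
add v (repeat v, move left end past it): [x, t, v] len 3
add b: [x, t, v, b] len 4
add t (repeat t, move left end past it): [v, b, t] len 3
add x: [v, b, t, x] len 4
add x (repeat x, move left end past it): [x] len 1
add x (repeat x, move left end past it): [x] len 1
add x (repeat x, move left end past it): [x] len 1
add t: [x, t] len 2
add x (repeat x, move left end past it): [t, x] len 2
add b: [t, x, b] len 3
add u: [t, x, b, u] len 4
add v: [t, x, b, u, v] len 5
add t (repeat t, move left end past it): [x, b, u, v, t] len 5
add t (repeat t, move left end past it): [t] len 1
add x: [t, x] len 2
add b: [t, x, b] len 3
Longest all-distinct length: 5.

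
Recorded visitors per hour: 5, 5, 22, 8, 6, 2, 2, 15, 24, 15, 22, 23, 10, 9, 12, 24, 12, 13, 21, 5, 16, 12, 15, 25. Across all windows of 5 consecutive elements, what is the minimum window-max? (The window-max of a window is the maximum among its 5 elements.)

[5, 5, 22, 8, 6] → max 22
[5, 22, 8, 6, 2] → max 22
[22, 8, 6, 2, 2] → max 22
[8, 6, 2, 2, 15] → max 15
[6, 2, 2, 15, 24] → max 24
[2, 2, 15, 24, 15] → max 24
[2, 15, 24, 15, 22] → max 24
[15, 24, 15, 22, 23] → max 24
[24, 15, 22, 23, 10] → max 24
[15, 22, 23, 10, 9] → max 23
[22, 23, 10, 9, 12] → max 23
[23, 10, 9, 12, 24] → max 24
[10, 9, 12, 24, 12] → max 24
[9, 12, 24, 12, 13] → max 24
[12, 24, 12, 13, 21] → max 24
[24, 12, 13, 21, 5] → max 24
[12, 13, 21, 5, 16] → max 21
[13, 21, 5, 16, 12] → max 21
[21, 5, 16, 12, 15] → max 21
[5, 16, 12, 15, 25] → max 25
Minimum of these is 15.

15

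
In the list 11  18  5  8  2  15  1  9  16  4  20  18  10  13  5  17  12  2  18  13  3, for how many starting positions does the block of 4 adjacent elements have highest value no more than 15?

[11, 18, 5, 8] → max 18
[18, 5, 8, 2] → max 18
[5, 8, 2, 15] → max 15  ≤ 15 ✓
[8, 2, 15, 1] → max 15  ≤ 15 ✓
[2, 15, 1, 9] → max 15  ≤ 15 ✓
[15, 1, 9, 16] → max 16
[1, 9, 16, 4] → max 16
[9, 16, 4, 20] → max 20
[16, 4, 20, 18] → max 20
[4, 20, 18, 10] → max 20
[20, 18, 10, 13] → max 20
[18, 10, 13, 5] → max 18
[10, 13, 5, 17] → max 17
[13, 5, 17, 12] → max 17
[5, 17, 12, 2] → max 17
[17, 12, 2, 18] → max 18
[12, 2, 18, 13] → max 18
[2, 18, 13, 3] → max 18
3 windows satisfy the condition.

3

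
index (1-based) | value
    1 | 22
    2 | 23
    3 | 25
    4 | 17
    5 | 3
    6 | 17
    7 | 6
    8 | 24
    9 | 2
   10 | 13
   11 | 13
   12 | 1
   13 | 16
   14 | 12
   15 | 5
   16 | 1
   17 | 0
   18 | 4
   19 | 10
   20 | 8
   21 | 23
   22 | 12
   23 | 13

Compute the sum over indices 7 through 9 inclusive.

Elements at indices 7..9: 6, 24, 2
sum(6, 24, 2) = 32

32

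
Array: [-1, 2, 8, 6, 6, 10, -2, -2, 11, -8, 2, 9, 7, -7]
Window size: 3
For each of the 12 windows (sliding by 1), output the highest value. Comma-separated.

-1 2 8 → max 8
2 8 6 → max 8
8 6 6 → max 8
6 6 10 → max 10
6 10 -2 → max 10
10 -2 -2 → max 10
-2 -2 11 → max 11
-2 11 -8 → max 11
11 -8 2 → max 11
-8 2 9 → max 9
2 9 7 → max 9
9 7 -7 → max 9

8, 8, 8, 10, 10, 10, 11, 11, 11, 9, 9, 9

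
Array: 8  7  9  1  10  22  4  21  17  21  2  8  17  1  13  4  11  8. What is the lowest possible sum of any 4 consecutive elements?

(8, 7, 9, 1) → sum 25
(7, 9, 1, 10) → sum 27
(9, 1, 10, 22) → sum 42
(1, 10, 22, 4) → sum 37
(10, 22, 4, 21) → sum 57
(22, 4, 21, 17) → sum 64
(4, 21, 17, 21) → sum 63
(21, 17, 21, 2) → sum 61
(17, 21, 2, 8) → sum 48
(21, 2, 8, 17) → sum 48
(2, 8, 17, 1) → sum 28
(8, 17, 1, 13) → sum 39
(17, 1, 13, 4) → sum 35
(1, 13, 4, 11) → sum 29
(13, 4, 11, 8) → sum 36
Lowest of these is 25.

25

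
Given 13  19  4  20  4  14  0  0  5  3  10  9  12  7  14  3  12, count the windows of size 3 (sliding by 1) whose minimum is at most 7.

14

(13, 19, 4) → min 4  ≤ 7 ✓
(19, 4, 20) → min 4  ≤ 7 ✓
(4, 20, 4) → min 4  ≤ 7 ✓
(20, 4, 14) → min 4  ≤ 7 ✓
(4, 14, 0) → min 0  ≤ 7 ✓
(14, 0, 0) → min 0  ≤ 7 ✓
(0, 0, 5) → min 0  ≤ 7 ✓
(0, 5, 3) → min 0  ≤ 7 ✓
(5, 3, 10) → min 3  ≤ 7 ✓
(3, 10, 9) → min 3  ≤ 7 ✓
(10, 9, 12) → min 9
(9, 12, 7) → min 7  ≤ 7 ✓
(12, 7, 14) → min 7  ≤ 7 ✓
(7, 14, 3) → min 3  ≤ 7 ✓
(14, 3, 12) → min 3  ≤ 7 ✓
14 windows satisfy the condition.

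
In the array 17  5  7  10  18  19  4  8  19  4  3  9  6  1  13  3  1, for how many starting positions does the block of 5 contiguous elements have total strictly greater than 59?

(17, 5, 7, 10, 18) → sum 57
(5, 7, 10, 18, 19) → sum 59
(7, 10, 18, 19, 4) → sum 58
(10, 18, 19, 4, 8) → sum 59
(18, 19, 4, 8, 19) → sum 68  > 59 ✓
(19, 4, 8, 19, 4) → sum 54
(4, 8, 19, 4, 3) → sum 38
(8, 19, 4, 3, 9) → sum 43
(19, 4, 3, 9, 6) → sum 41
(4, 3, 9, 6, 1) → sum 23
(3, 9, 6, 1, 13) → sum 32
(9, 6, 1, 13, 3) → sum 32
(6, 1, 13, 3, 1) → sum 24
1 window satisfy the condition.

1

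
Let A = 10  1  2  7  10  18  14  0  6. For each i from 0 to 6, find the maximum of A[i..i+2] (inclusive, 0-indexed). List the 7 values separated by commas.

Sliding a size-3 window across the 9 values:
10 1 2 → max 10
1 2 7 → max 7
2 7 10 → max 10
7 10 18 → max 18
10 18 14 → max 18
18 14 0 → max 18
14 0 6 → max 14

10, 7, 10, 18, 18, 18, 14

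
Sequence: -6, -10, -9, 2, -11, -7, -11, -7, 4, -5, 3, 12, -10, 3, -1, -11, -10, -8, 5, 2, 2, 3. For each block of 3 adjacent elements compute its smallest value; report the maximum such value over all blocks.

-6 -10 -9 → min -10
-10 -9 2 → min -10
-9 2 -11 → min -11
2 -11 -7 → min -11
-11 -7 -11 → min -11
-7 -11 -7 → min -11
-11 -7 4 → min -11
-7 4 -5 → min -7
4 -5 3 → min -5
-5 3 12 → min -5
3 12 -10 → min -10
12 -10 3 → min -10
-10 3 -1 → min -10
3 -1 -11 → min -11
-1 -11 -10 → min -11
-11 -10 -8 → min -11
-10 -8 5 → min -10
-8 5 2 → min -8
5 2 2 → min 2
2 2 3 → min 2
Maximum of these is 2.

2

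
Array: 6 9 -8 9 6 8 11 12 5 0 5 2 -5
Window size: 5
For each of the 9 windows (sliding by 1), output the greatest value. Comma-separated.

9, 9, 11, 12, 12, 12, 12, 12, 5

Sliding a size-5 window across the 13 values:
(6, 9, -8, 9, 6) → max 9
(9, -8, 9, 6, 8) → max 9
(-8, 9, 6, 8, 11) → max 11
(9, 6, 8, 11, 12) → max 12
(6, 8, 11, 12, 5) → max 12
(8, 11, 12, 5, 0) → max 12
(11, 12, 5, 0, 5) → max 12
(12, 5, 0, 5, 2) → max 12
(5, 0, 5, 2, -5) → max 5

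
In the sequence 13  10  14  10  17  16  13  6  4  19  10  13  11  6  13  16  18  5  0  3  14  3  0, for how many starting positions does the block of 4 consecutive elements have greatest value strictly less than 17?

8

[13, 10, 14, 10] → max 14  < 17 ✓
[10, 14, 10, 17] → max 17
[14, 10, 17, 16] → max 17
[10, 17, 16, 13] → max 17
[17, 16, 13, 6] → max 17
[16, 13, 6, 4] → max 16  < 17 ✓
[13, 6, 4, 19] → max 19
[6, 4, 19, 10] → max 19
[4, 19, 10, 13] → max 19
[19, 10, 13, 11] → max 19
[10, 13, 11, 6] → max 13  < 17 ✓
[13, 11, 6, 13] → max 13  < 17 ✓
[11, 6, 13, 16] → max 16  < 17 ✓
[6, 13, 16, 18] → max 18
[13, 16, 18, 5] → max 18
[16, 18, 5, 0] → max 18
[18, 5, 0, 3] → max 18
[5, 0, 3, 14] → max 14  < 17 ✓
[0, 3, 14, 3] → max 14  < 17 ✓
[3, 14, 3, 0] → max 14  < 17 ✓
8 windows satisfy the condition.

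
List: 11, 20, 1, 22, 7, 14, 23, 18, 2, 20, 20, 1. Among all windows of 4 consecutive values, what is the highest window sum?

Window sums for each of the 9 positions:
11 20 1 22 → sum 54
20 1 22 7 → sum 50
1 22 7 14 → sum 44
22 7 14 23 → sum 66
7 14 23 18 → sum 62
14 23 18 2 → sum 57
23 18 2 20 → sum 63
18 2 20 20 → sum 60
2 20 20 1 → sum 43
Highest of these is 66.

66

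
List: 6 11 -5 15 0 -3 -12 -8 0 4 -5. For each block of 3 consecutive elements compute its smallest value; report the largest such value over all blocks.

Each size-3 window and its min:
[6, 11, -5] → min -5
[11, -5, 15] → min -5
[-5, 15, 0] → min -5
[15, 0, -3] → min -3
[0, -3, -12] → min -12
[-3, -12, -8] → min -12
[-12, -8, 0] → min -12
[-8, 0, 4] → min -8
[0, 4, -5] → min -5
Largest of these is -3.

-3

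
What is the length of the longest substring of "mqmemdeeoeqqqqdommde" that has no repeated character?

[m] len 1
[m, q] len 2
[q, m] len 2
[q, m, e] len 3
[e, m] len 2
[e, m, d] len 3
[m, d, e] len 3
[e] len 1
[e, o] len 2
[o, e] len 2
[o, e, q] len 3
[q] len 1
[q] len 1
[q] len 1
[q, d] len 2
[q, d, o] len 3
[q, d, o, m] len 4
[m] len 1
[m, d] len 2
[m, d, e] len 3
Longest all-distinct length: 4.

4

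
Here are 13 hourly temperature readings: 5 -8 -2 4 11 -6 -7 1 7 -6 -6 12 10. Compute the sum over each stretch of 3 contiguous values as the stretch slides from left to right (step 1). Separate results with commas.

-5, -6, 13, 9, -2, -12, 1, 2, -5, 0, 16

(5, -8, -2) → sum -5
(-8, -2, 4) → sum -6
(-2, 4, 11) → sum 13
(4, 11, -6) → sum 9
(11, -6, -7) → sum -2
(-6, -7, 1) → sum -12
(-7, 1, 7) → sum 1
(1, 7, -6) → sum 2
(7, -6, -6) → sum -5
(-6, -6, 12) → sum 0
(-6, 12, 10) → sum 16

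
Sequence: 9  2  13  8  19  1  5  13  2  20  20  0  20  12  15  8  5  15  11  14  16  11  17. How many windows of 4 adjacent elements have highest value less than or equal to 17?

9

9 2 13 8 → max 13  ≤ 17 ✓
2 13 8 19 → max 19
13 8 19 1 → max 19
8 19 1 5 → max 19
19 1 5 13 → max 19
1 5 13 2 → max 13  ≤ 17 ✓
5 13 2 20 → max 20
13 2 20 20 → max 20
2 20 20 0 → max 20
20 20 0 20 → max 20
20 0 20 12 → max 20
0 20 12 15 → max 20
20 12 15 8 → max 20
12 15 8 5 → max 15  ≤ 17 ✓
15 8 5 15 → max 15  ≤ 17 ✓
8 5 15 11 → max 15  ≤ 17 ✓
5 15 11 14 → max 15  ≤ 17 ✓
15 11 14 16 → max 16  ≤ 17 ✓
11 14 16 11 → max 16  ≤ 17 ✓
14 16 11 17 → max 17  ≤ 17 ✓
9 windows satisfy the condition.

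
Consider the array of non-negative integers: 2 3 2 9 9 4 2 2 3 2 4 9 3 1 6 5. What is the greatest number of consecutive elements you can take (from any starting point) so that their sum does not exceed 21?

add 2: [2] sum 2, len 1
add 3: [2, 3] sum 5, len 2
add 2: [2, 3, 2] sum 7, len 3
add 9: [2, 3, 2, 9] sum 16, len 4
add 9: [2, 9, 9] sum 20, len 3
add 4: [9, 4] sum 13, len 2
add 2: [9, 4, 2] sum 15, len 3
add 2: [9, 4, 2, 2] sum 17, len 4
add 3: [9, 4, 2, 2, 3] sum 20, len 5
add 2: [4, 2, 2, 3, 2] sum 13, len 5
add 4: [4, 2, 2, 3, 2, 4] sum 17, len 6
add 9: [2, 3, 2, 4, 9] sum 20, len 5
add 3: [3, 2, 4, 9, 3] sum 21, len 5
add 1: [2, 4, 9, 3, 1] sum 19, len 5
add 6: [9, 3, 1, 6] sum 19, len 4
add 5: [3, 1, 6, 5] sum 15, len 4
Longest length seen: 6.

6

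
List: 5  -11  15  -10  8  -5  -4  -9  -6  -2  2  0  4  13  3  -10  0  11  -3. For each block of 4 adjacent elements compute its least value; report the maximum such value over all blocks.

0

[5, -11, 15, -10] → min -11
[-11, 15, -10, 8] → min -11
[15, -10, 8, -5] → min -10
[-10, 8, -5, -4] → min -10
[8, -5, -4, -9] → min -9
[-5, -4, -9, -6] → min -9
[-4, -9, -6, -2] → min -9
[-9, -6, -2, 2] → min -9
[-6, -2, 2, 0] → min -6
[-2, 2, 0, 4] → min -2
[2, 0, 4, 13] → min 0
[0, 4, 13, 3] → min 0
[4, 13, 3, -10] → min -10
[13, 3, -10, 0] → min -10
[3, -10, 0, 11] → min -10
[-10, 0, 11, -3] → min -10
Maximum of these is 0.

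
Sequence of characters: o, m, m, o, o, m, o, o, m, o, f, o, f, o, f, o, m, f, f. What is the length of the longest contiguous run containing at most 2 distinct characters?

add o: window [o] (1 distinct), len 1
add m: window [o, m] (2 distinct), len 2
add m: window [o, m, m] (2 distinct), len 3
add o: window [o, m, m, o] (2 distinct), len 4
add o: window [o, m, m, o, o] (2 distinct), len 5
add m: window [o, m, m, o, o, m] (2 distinct), len 6
add o: window [o, m, m, o, o, m, o] (2 distinct), len 7
add o: window [o, m, m, o, o, m, o, o] (2 distinct), len 8
add m: window [o, m, m, o, o, m, o, o, m] (2 distinct), len 9
add o: window [o, m, m, o, o, m, o, o, m, o] (2 distinct), len 10
add f: window [o, f] (2 distinct), len 2
add o: window [o, f, o] (2 distinct), len 3
add f: window [o, f, o, f] (2 distinct), len 4
add o: window [o, f, o, f, o] (2 distinct), len 5
add f: window [o, f, o, f, o, f] (2 distinct), len 6
add o: window [o, f, o, f, o, f, o] (2 distinct), len 7
add m: window [o, m] (2 distinct), len 2
add f: window [m, f] (2 distinct), len 2
add f: window [m, f, f] (2 distinct), len 3
Longest length with ≤2 distinct: 10.

10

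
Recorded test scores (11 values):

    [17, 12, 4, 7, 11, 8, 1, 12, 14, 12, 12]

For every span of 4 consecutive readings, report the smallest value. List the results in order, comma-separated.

17 12 4 7 → min 4
12 4 7 11 → min 4
4 7 11 8 → min 4
7 11 8 1 → min 1
11 8 1 12 → min 1
8 1 12 14 → min 1
1 12 14 12 → min 1
12 14 12 12 → min 12

4, 4, 4, 1, 1, 1, 1, 12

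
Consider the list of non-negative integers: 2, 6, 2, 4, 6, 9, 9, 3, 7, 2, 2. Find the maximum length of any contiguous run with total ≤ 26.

5

→ 2: sum 2, len 1
→ 6: sum 8, len 2
→ 2: sum 10, len 3
→ 4: sum 14, len 4
→ 6: sum 20, len 5
→ 9 (dropped 2, 6): sum 21, len 4
→ 9 (dropped 2, 4): sum 24, len 3
→ 3 (dropped 6): sum 21, len 3
→ 7 (dropped 9): sum 19, len 3
→ 2: sum 21, len 4
→ 2: sum 23, len 5
Longest length seen: 5.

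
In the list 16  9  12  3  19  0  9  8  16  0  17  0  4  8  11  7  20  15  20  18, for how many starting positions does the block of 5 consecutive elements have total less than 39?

4

(16, 9, 12, 3, 19) → sum 59
(9, 12, 3, 19, 0) → sum 43
(12, 3, 19, 0, 9) → sum 43
(3, 19, 0, 9, 8) → sum 39
(19, 0, 9, 8, 16) → sum 52
(0, 9, 8, 16, 0) → sum 33  < 39 ✓
(9, 8, 16, 0, 17) → sum 50
(8, 16, 0, 17, 0) → sum 41
(16, 0, 17, 0, 4) → sum 37  < 39 ✓
(0, 17, 0, 4, 8) → sum 29  < 39 ✓
(17, 0, 4, 8, 11) → sum 40
(0, 4, 8, 11, 7) → sum 30  < 39 ✓
(4, 8, 11, 7, 20) → sum 50
(8, 11, 7, 20, 15) → sum 61
(11, 7, 20, 15, 20) → sum 73
(7, 20, 15, 20, 18) → sum 80
4 windows satisfy the condition.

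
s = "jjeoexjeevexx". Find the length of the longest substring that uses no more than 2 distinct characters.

4

Extend right; when distinct count exceeds 2, shrink from the left:
[j] 1 distinct, len 1
[j, j] 1 distinct, len 2
[j, j, e] 2 distinct, len 3
[e, o] 2 distinct, len 2
[e, o, e] 2 distinct, len 3
[e, x] 2 distinct, len 2
[x, j] 2 distinct, len 2
[j, e] 2 distinct, len 2
[j, e, e] 2 distinct, len 3
[e, e, v] 2 distinct, len 3
[e, e, v, e] 2 distinct, len 4
[e, x] 2 distinct, len 2
[e, x, x] 2 distinct, len 3
Longest length with ≤2 distinct: 4.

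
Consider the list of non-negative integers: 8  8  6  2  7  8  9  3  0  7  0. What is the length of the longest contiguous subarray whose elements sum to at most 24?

Extend to the right; shrink from the left whenever the sum exceeds 24:
[8] sum 8 len 1
[8, 8] sum 16 len 2
[8, 8, 6] sum 22 len 3
[8, 8, 6, 2] sum 24 len 4
[8, 6, 2, 7] sum 23 len 4
[6, 2, 7, 8] sum 23 len 4
[7, 8, 9] sum 24 len 3
[8, 9, 3] sum 20 len 3
[8, 9, 3, 0] sum 20 len 4
[9, 3, 0, 7] sum 19 len 4
[9, 3, 0, 7, 0] sum 19 len 5
Longest length seen: 5.

5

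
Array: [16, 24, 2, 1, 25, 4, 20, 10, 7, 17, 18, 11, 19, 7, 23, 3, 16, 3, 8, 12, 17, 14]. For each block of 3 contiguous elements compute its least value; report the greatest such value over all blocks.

12

Window mins for each of the 20 positions:
16 24 2 → min 2
24 2 1 → min 1
2 1 25 → min 1
1 25 4 → min 1
25 4 20 → min 4
4 20 10 → min 4
20 10 7 → min 7
10 7 17 → min 7
7 17 18 → min 7
17 18 11 → min 11
18 11 19 → min 11
11 19 7 → min 7
19 7 23 → min 7
7 23 3 → min 3
23 3 16 → min 3
3 16 3 → min 3
16 3 8 → min 3
3 8 12 → min 3
8 12 17 → min 8
12 17 14 → min 12
Greatest of these is 12.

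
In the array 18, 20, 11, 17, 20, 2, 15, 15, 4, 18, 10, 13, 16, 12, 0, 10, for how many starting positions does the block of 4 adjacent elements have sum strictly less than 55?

10

(18, 20, 11, 17) → sum 66
(20, 11, 17, 20) → sum 68
(11, 17, 20, 2) → sum 50  < 55 ✓
(17, 20, 2, 15) → sum 54  < 55 ✓
(20, 2, 15, 15) → sum 52  < 55 ✓
(2, 15, 15, 4) → sum 36  < 55 ✓
(15, 15, 4, 18) → sum 52  < 55 ✓
(15, 4, 18, 10) → sum 47  < 55 ✓
(4, 18, 10, 13) → sum 45  < 55 ✓
(18, 10, 13, 16) → sum 57
(10, 13, 16, 12) → sum 51  < 55 ✓
(13, 16, 12, 0) → sum 41  < 55 ✓
(16, 12, 0, 10) → sum 38  < 55 ✓
10 windows satisfy the condition.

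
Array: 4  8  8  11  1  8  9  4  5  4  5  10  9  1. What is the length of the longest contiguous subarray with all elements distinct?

6

add 4: [4] len 1
add 8: [4, 8] len 2
add 8 (repeat 8, move left end past it): [8] len 1
add 11: [8, 11] len 2
add 1: [8, 11, 1] len 3
add 8 (repeat 8, move left end past it): [11, 1, 8] len 3
add 9: [11, 1, 8, 9] len 4
add 4: [11, 1, 8, 9, 4] len 5
add 5: [11, 1, 8, 9, 4, 5] len 6
add 4 (repeat 4, move left end past it): [5, 4] len 2
add 5 (repeat 5, move left end past it): [4, 5] len 2
add 10: [4, 5, 10] len 3
add 9: [4, 5, 10, 9] len 4
add 1: [4, 5, 10, 9, 1] len 5
Longest all-distinct length: 6.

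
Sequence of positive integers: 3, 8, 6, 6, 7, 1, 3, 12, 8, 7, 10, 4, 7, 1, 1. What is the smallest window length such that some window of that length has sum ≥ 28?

4

add 3: running sum 3 < 28
add 8: running sum 11 < 28
add 6: running sum 17 < 28
add 6: running sum 23 < 28
add 7: shortest ending here [3, 8, 6, 6, 7] sum 30, len 5
add 1: shortest ending here [8, 6, 6, 7, 1] sum 28, len 5
add 3: shortest ending here [8, 6, 6, 7, 1, 3] sum 31, len 6
add 12: shortest ending here [6, 7, 1, 3, 12] sum 29, len 5
add 8: shortest ending here [7, 1, 3, 12, 8] sum 31, len 5
add 7: shortest ending here [3, 12, 8, 7] sum 30, len 4
add 10: shortest ending here [12, 8, 7, 10] sum 37, len 4
add 4: shortest ending here [8, 7, 10, 4] sum 29, len 4
add 7: shortest ending here [7, 10, 4, 7] sum 28, len 4
add 1: shortest ending here [7, 10, 4, 7, 1] sum 29, len 5
add 1: shortest ending here [7, 10, 4, 7, 1, 1] sum 30, len 6
Shortest qualifying length: 4.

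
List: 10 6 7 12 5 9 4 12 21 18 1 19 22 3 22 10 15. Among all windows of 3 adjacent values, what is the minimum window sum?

18

Window sums for each of the 15 positions:
(10, 6, 7) → sum 23
(6, 7, 12) → sum 25
(7, 12, 5) → sum 24
(12, 5, 9) → sum 26
(5, 9, 4) → sum 18
(9, 4, 12) → sum 25
(4, 12, 21) → sum 37
(12, 21, 18) → sum 51
(21, 18, 1) → sum 40
(18, 1, 19) → sum 38
(1, 19, 22) → sum 42
(19, 22, 3) → sum 44
(22, 3, 22) → sum 47
(3, 22, 10) → sum 35
(22, 10, 15) → sum 47
Minimum of these is 18.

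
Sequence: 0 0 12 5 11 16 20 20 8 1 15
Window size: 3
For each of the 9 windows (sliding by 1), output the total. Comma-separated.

12, 17, 28, 32, 47, 56, 48, 29, 24

[0, 0, 12] → sum 12
[0, 12, 5] → sum 17
[12, 5, 11] → sum 28
[5, 11, 16] → sum 32
[11, 16, 20] → sum 47
[16, 20, 20] → sum 56
[20, 20, 8] → sum 48
[20, 8, 1] → sum 29
[8, 1, 15] → sum 24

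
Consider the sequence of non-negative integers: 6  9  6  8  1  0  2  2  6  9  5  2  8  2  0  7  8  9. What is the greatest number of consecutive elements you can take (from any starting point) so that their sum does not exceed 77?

16

→ 6: sum 6, len 1
→ 9: sum 15, len 2
→ 6: sum 21, len 3
→ 8: sum 29, len 4
→ 1: sum 30, len 5
→ 0: sum 30, len 6
→ 2: sum 32, len 7
→ 2: sum 34, len 8
→ 6: sum 40, len 9
→ 9: sum 49, len 10
→ 5: sum 54, len 11
→ 2: sum 56, len 12
→ 8: sum 64, len 13
→ 2: sum 66, len 14
→ 0: sum 66, len 15
→ 7: sum 73, len 16
→ 8 (dropped 6): sum 75, len 16
→ 9 (dropped 9): sum 75, len 16
Longest length seen: 16.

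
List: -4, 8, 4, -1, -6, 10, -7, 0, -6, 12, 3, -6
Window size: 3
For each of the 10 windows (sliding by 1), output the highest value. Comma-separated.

[-4, 8, 4] → max 8
[8, 4, -1] → max 8
[4, -1, -6] → max 4
[-1, -6, 10] → max 10
[-6, 10, -7] → max 10
[10, -7, 0] → max 10
[-7, 0, -6] → max 0
[0, -6, 12] → max 12
[-6, 12, 3] → max 12
[12, 3, -6] → max 12

8, 8, 4, 10, 10, 10, 0, 12, 12, 12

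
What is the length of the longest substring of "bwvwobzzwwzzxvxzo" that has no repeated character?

add b: [b] len 1
add w: [b, w] len 2
add v: [b, w, v] len 3
add w (repeat w, move left end past it): [v, w] len 2
add o: [v, w, o] len 3
add b: [v, w, o, b] len 4
add z: [v, w, o, b, z] len 5
add z (repeat z, move left end past it): [z] len 1
add w: [z, w] len 2
add w (repeat w, move left end past it): [w] len 1
add z: [w, z] len 2
add z (repeat z, move left end past it): [z] len 1
add x: [z, x] len 2
add v: [z, x, v] len 3
add x (repeat x, move left end past it): [v, x] len 2
add z: [v, x, z] len 3
add o: [v, x, z, o] len 4
Longest all-distinct length: 5.

5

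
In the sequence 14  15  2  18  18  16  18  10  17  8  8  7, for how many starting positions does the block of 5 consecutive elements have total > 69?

[14, 15, 2, 18, 18] → sum 67
[15, 2, 18, 18, 16] → sum 69
[2, 18, 18, 16, 18] → sum 72  > 69 ✓
[18, 18, 16, 18, 10] → sum 80  > 69 ✓
[18, 16, 18, 10, 17] → sum 79  > 69 ✓
[16, 18, 10, 17, 8] → sum 69
[18, 10, 17, 8, 8] → sum 61
[10, 17, 8, 8, 7] → sum 50
3 windows satisfy the condition.

3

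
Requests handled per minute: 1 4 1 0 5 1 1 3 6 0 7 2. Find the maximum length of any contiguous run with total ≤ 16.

8

Extend to the right; shrink from the left whenever the sum exceeds 16:
[1] sum 1 len 1
[1, 4] sum 5 len 2
[1, 4, 1] sum 6 len 3
[1, 4, 1, 0] sum 6 len 4
[1, 4, 1, 0, 5] sum 11 len 5
[1, 4, 1, 0, 5, 1] sum 12 len 6
[1, 4, 1, 0, 5, 1, 1] sum 13 len 7
[1, 4, 1, 0, 5, 1, 1, 3] sum 16 len 8
[0, 5, 1, 1, 3, 6] sum 16 len 6
[0, 5, 1, 1, 3, 6, 0] sum 16 len 7
[3, 6, 0, 7] sum 16 len 4
[6, 0, 7, 2] sum 15 len 4
Longest length seen: 8.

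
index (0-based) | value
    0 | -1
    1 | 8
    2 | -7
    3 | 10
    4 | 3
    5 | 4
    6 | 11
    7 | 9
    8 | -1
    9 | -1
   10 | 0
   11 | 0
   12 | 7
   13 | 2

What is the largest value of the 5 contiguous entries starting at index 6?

Elements at indices 6..10: 11, 9, -1, -1, 0
max(11, 9, -1, -1, 0) = 11

11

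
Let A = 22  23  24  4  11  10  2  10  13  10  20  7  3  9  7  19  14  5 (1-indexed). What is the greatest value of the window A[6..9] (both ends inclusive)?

Elements at indices 6..9: 10, 2, 10, 13
max(10, 2, 10, 13) = 13

13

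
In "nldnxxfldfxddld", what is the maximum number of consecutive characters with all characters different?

4

add n: [n] len 1
add l: [n, l] len 2
add d: [n, l, d] len 3
add n (repeat n, move left end past it): [l, d, n] len 3
add x: [l, d, n, x] len 4
add x (repeat x, move left end past it): [x] len 1
add f: [x, f] len 2
add l: [x, f, l] len 3
add d: [x, f, l, d] len 4
add f (repeat f, move left end past it): [l, d, f] len 3
add x: [l, d, f, x] len 4
add d (repeat d, move left end past it): [f, x, d] len 3
add d (repeat d, move left end past it): [d] len 1
add l: [d, l] len 2
add d (repeat d, move left end past it): [l, d] len 2
Longest all-distinct length: 4.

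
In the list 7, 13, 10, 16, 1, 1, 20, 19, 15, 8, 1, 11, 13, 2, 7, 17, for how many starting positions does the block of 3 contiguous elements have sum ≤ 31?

7 13 10 → sum 30  ≤ 31 ✓
13 10 16 → sum 39
10 16 1 → sum 27  ≤ 31 ✓
16 1 1 → sum 18  ≤ 31 ✓
1 1 20 → sum 22  ≤ 31 ✓
1 20 19 → sum 40
20 19 15 → sum 54
19 15 8 → sum 42
15 8 1 → sum 24  ≤ 31 ✓
8 1 11 → sum 20  ≤ 31 ✓
1 11 13 → sum 25  ≤ 31 ✓
11 13 2 → sum 26  ≤ 31 ✓
13 2 7 → sum 22  ≤ 31 ✓
2 7 17 → sum 26  ≤ 31 ✓
10 windows satisfy the condition.

10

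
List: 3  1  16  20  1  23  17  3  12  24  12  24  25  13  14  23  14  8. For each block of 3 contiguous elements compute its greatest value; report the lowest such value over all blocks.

16

[3, 1, 16] → max 16
[1, 16, 20] → max 20
[16, 20, 1] → max 20
[20, 1, 23] → max 23
[1, 23, 17] → max 23
[23, 17, 3] → max 23
[17, 3, 12] → max 17
[3, 12, 24] → max 24
[12, 24, 12] → max 24
[24, 12, 24] → max 24
[12, 24, 25] → max 25
[24, 25, 13] → max 25
[25, 13, 14] → max 25
[13, 14, 23] → max 23
[14, 23, 14] → max 23
[23, 14, 8] → max 23
Lowest of these is 16.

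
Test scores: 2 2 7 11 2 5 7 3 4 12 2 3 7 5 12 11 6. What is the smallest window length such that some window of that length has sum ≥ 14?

add 2: running sum 2 < 14
add 2: running sum 4 < 14
add 7: running sum 11 < 14
end 3: [7, 11] sum 18, len 2
end 4: [7, 11, 2] sum 20, len 3
end 5: [11, 2, 5] sum 18, len 3
end 6: [2, 5, 7] sum 14, len 3
end 7: [5, 7, 3] sum 15, len 3
end 8: [7, 3, 4] sum 14, len 3
end 9: [4, 12] sum 16, len 2
end 10: [12, 2] sum 14, len 2
end 11: [12, 2, 3] sum 17, len 3
end 12: [12, 2, 3, 7] sum 24, len 4
end 13: [3, 7, 5] sum 15, len 3
end 14: [5, 12] sum 17, len 2
end 15: [12, 11] sum 23, len 2
end 16: [11, 6] sum 17, len 2
Shortest qualifying length: 2.

2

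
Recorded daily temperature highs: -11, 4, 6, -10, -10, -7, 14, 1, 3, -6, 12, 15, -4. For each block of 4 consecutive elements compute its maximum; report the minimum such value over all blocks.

Each size-4 window and its max:
-11 4 6 -10 → max 6
4 6 -10 -10 → max 6
6 -10 -10 -7 → max 6
-10 -10 -7 14 → max 14
-10 -7 14 1 → max 14
-7 14 1 3 → max 14
14 1 3 -6 → max 14
1 3 -6 12 → max 12
3 -6 12 15 → max 15
-6 12 15 -4 → max 15
Minimum of these is 6.

6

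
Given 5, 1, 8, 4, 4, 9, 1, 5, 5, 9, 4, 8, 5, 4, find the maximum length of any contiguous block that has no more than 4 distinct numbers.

Extend right; when distinct count exceeds 4, shrink from the left:
add 5: window [5] (1 distinct), len 1
add 1: window [5, 1] (2 distinct), len 2
add 8: window [5, 1, 8] (3 distinct), len 3
add 4: window [5, 1, 8, 4] (4 distinct), len 4
add 4: window [5, 1, 8, 4, 4] (4 distinct), len 5
add 9: window [1, 8, 4, 4, 9] (4 distinct), len 5
add 1: window [1, 8, 4, 4, 9, 1] (4 distinct), len 6
add 5: window [4, 4, 9, 1, 5] (4 distinct), len 5
add 5: window [4, 4, 9, 1, 5, 5] (4 distinct), len 6
add 9: window [4, 4, 9, 1, 5, 5, 9] (4 distinct), len 7
add 4: window [4, 4, 9, 1, 5, 5, 9, 4] (4 distinct), len 8
add 8: window [5, 5, 9, 4, 8] (4 distinct), len 5
add 5: window [5, 5, 9, 4, 8, 5] (4 distinct), len 6
add 4: window [5, 5, 9, 4, 8, 5, 4] (4 distinct), len 7
Longest length with ≤4 distinct: 8.

8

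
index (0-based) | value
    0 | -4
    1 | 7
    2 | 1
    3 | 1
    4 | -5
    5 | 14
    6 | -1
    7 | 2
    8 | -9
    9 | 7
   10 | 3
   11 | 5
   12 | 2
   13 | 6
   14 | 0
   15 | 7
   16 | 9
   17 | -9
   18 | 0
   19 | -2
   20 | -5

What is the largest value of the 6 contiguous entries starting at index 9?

7

Elements at indices 9..14: 7, 3, 5, 2, 6, 0
max(7, 3, 5, 2, 6, 0) = 7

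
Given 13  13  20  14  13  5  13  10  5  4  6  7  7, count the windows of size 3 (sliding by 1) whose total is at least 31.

13 13 20 → sum 46  ≥ 31 ✓
13 20 14 → sum 47  ≥ 31 ✓
20 14 13 → sum 47  ≥ 31 ✓
14 13 5 → sum 32  ≥ 31 ✓
13 5 13 → sum 31  ≥ 31 ✓
5 13 10 → sum 28
13 10 5 → sum 28
10 5 4 → sum 19
5 4 6 → sum 15
4 6 7 → sum 17
6 7 7 → sum 20
5 windows satisfy the condition.

5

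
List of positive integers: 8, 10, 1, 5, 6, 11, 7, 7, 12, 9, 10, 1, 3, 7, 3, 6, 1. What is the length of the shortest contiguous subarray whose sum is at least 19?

add 8: running sum 8 < 19
add 10: running sum 18 < 19
end 2: [8, 10, 1] sum 19, len 3
end 3: [8, 10, 1, 5] sum 24, len 4
end 4: [10, 1, 5, 6] sum 22, len 4
end 5: [5, 6, 11] sum 22, len 3
end 6: [6, 11, 7] sum 24, len 3
end 7: [11, 7, 7] sum 25, len 3
end 8: [7, 12] sum 19, len 2
end 9: [12, 9] sum 21, len 2
end 10: [9, 10] sum 19, len 2
end 11: [9, 10, 1] sum 20, len 3
end 12: [9, 10, 1, 3] sum 23, len 4
end 13: [10, 1, 3, 7] sum 21, len 4
end 14: [10, 1, 3, 7, 3] sum 24, len 5
end 15: [3, 7, 3, 6] sum 19, len 4
end 16: [3, 7, 3, 6, 1] sum 20, len 5
Shortest qualifying length: 2.

2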